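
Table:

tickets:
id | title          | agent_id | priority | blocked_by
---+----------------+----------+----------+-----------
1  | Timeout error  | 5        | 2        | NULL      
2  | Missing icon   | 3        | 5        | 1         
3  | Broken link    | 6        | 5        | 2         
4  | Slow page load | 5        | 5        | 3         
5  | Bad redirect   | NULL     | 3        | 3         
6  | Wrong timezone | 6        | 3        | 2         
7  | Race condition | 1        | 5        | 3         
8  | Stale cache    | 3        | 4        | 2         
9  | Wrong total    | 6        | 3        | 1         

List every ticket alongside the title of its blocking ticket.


This is a self-join: tickets is joined to a second copy of itself, matching each row's blocked_by to another row's id. Use LEFT JOIN so rows with blocked_by=NULL are kept.
  - ticket 1 (Timeout error): blocked_by=NULL -> NULL
  - ticket 2 (Missing icon): blocked_by=1 -> Timeout error
  - ticket 3 (Broken link): blocked_by=2 -> Missing icon
  - ticket 4 (Slow page load): blocked_by=3 -> Broken link
  - ticket 5 (Bad redirect): blocked_by=3 -> Broken link
  - ticket 6 (Wrong timezone): blocked_by=2 -> Missing icon
  - ticket 7 (Race condition): blocked_by=3 -> Broken link
  - ticket 8 (Stale cache): blocked_by=2 -> Missing icon
  - ticket 9 (Wrong total): blocked_by=1 -> Timeout error

SQL:
SELECT a.title AS item, b.title AS blocked_by
FROM tickets a
LEFT JOIN tickets b ON a.blocked_by = b.id

Result:
item           | blocked_by   
---------------+--------------
Timeout error  | NULL         
Missing icon   | Timeout error
Broken link    | Missing icon 
Slow page load | Broken link  
Bad redirect   | Broken link  
Wrong timezone | Missing icon 
Race condition | Broken link  
Stale cache    | Missing icon 
Wrong total    | Timeout error


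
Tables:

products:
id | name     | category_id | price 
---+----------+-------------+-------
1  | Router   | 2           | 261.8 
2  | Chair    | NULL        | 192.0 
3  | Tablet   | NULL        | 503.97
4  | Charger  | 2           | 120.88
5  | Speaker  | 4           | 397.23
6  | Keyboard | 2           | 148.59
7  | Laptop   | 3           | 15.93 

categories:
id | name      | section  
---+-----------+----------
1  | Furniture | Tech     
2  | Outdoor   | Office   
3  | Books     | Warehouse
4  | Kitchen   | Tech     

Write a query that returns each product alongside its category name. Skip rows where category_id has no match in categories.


INNER JOIN keeps only products rows whose category_id matches an id in categories. Walk through each product:
  - product 1 (Router): category_id=2 -> matches Outdoor
  - product 2 (Chair): category_id=NULL, no match -> dropped
  - product 3 (Tablet): category_id=NULL, no match -> dropped
  - product 4 (Charger): category_id=2 -> matches Outdoor
  - product 5 (Speaker): category_id=4 -> matches Kitchen
  - product 6 (Keyboard): category_id=2 -> matches Outdoor
  - product 7 (Laptop): category_id=3 -> matches Books
So 2 of 7 rows are dropped.

SQL:
SELECT a.name, b.name AS category
FROM products a
INNER JOIN categories b ON a.category_id = b.id

Result:
name     | category
---------+---------
Router   | Outdoor 
Charger  | Outdoor 
Speaker  | Kitchen 
Keyboard | Outdoor 
Laptop   | Books   


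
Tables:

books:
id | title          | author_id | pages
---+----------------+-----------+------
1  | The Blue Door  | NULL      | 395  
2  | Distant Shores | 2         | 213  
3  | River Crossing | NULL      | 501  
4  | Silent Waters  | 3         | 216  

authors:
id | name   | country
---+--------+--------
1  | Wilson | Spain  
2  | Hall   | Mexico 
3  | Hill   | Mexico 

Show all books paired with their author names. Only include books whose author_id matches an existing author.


INNER JOIN keeps only books rows whose author_id matches an id in authors. Walk through each book:
  - book 1 (The Blue Door): author_id=NULL, no match -> dropped
  - book 2 (Distant Shores): author_id=2 -> matches Hall
  - book 3 (River Crossing): author_id=NULL, no match -> dropped
  - book 4 (Silent Waters): author_id=3 -> matches Hill
So 2 of 4 rows are dropped.

SQL:
SELECT a.title, b.name AS author
FROM books a
INNER JOIN authors b ON a.author_id = b.id

Result:
title          | author
---------------+-------
Distant Shores | Hall  
Silent Waters  | Hill  


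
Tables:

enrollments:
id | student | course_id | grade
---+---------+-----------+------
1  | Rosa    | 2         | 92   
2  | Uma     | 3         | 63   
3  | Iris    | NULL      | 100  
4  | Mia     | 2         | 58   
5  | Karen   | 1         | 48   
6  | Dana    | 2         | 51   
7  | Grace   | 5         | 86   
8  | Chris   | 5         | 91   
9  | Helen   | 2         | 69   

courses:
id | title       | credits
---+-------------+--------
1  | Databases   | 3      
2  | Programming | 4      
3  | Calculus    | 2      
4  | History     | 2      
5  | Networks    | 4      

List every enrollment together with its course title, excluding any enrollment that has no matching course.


INNER JOIN keeps only enrollments rows whose course_id matches an id in courses. Walk through each enrollment:
  - enrollment 1 (Rosa): course_id=2 -> matches Programming
  - enrollment 2 (Uma): course_id=3 -> matches Calculus
  - enrollment 3 (Iris): course_id=NULL, no match -> dropped
  - enrollment 4 (Mia): course_id=2 -> matches Programming
  - enrollment 5 (Karen): course_id=1 -> matches Databases
  - enrollment 6 (Dana): course_id=2 -> matches Programming
  - enrollment 7 (Grace): course_id=5 -> matches Networks
  - enrollment 8 (Chris): course_id=5 -> matches Networks
  - enrollment 9 (Helen): course_id=2 -> matches Programming
So 1 of 9 rows is dropped.

SQL:
SELECT a.student, b.title AS course
FROM enrollments a
INNER JOIN courses b ON a.course_id = b.id

Result:
student | course     
--------+------------
Rosa    | Programming
Uma     | Calculus   
Mia     | Programming
Karen   | Databases  
Dana    | Programming
Grace   | Networks   
Chris   | Networks   
Helen   | Programming


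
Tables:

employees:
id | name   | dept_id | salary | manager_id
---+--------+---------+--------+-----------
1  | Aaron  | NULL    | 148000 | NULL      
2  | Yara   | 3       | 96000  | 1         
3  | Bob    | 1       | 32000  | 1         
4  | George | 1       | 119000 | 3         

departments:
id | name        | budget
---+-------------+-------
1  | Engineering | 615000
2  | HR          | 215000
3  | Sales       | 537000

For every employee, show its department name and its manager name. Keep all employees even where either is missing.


Two LEFT JOINs from the same base table employees: one to departments via dept_id, one to employees itself via manager_id. Both are LEFT so every employee is preserved.
Match against departments:
  - employee 1 (Aaron): dept_id=NULL, no match -> kept with NULL
  - employee 2 (Yara): dept_id=3 -> matches Sales
  - employee 3 (Bob): dept_id=1 -> matches Engineering
  - employee 4 (George): dept_id=1 -> matches Engineering
Match against employees (self):
  - employee 1 (Aaron): manager_id=NULL -> NULL
  - employee 2 (Yara): manager_id=1 -> Aaron
  - employee 3 (Bob): manager_id=1 -> Aaron
  - employee 4 (George): manager_id=3 -> Bob

SQL:
SELECT a.name, b.name AS department, c.name AS manager
FROM employees a
LEFT JOIN departments b ON a.dept_id = b.id
LEFT JOIN employees c ON a.manager_id = c.id

Result:
name   | department  | manager
-------+-------------+--------
Aaron  | NULL        | NULL   
Yara   | Sales       | Aaron  
Bob    | Engineering | Aaron  
George | Engineering | Bob    


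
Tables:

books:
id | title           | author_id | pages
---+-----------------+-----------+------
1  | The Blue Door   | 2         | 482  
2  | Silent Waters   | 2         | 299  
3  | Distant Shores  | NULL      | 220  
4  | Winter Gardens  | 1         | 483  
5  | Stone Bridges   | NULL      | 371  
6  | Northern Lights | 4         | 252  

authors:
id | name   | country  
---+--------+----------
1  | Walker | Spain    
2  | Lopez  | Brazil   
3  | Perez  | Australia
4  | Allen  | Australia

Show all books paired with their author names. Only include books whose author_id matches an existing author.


INNER JOIN keeps only books rows whose author_id matches an id in authors. Walk through each book:
  - book 1 (The Blue Door): author_id=2 -> matches Lopez
  - book 2 (Silent Waters): author_id=2 -> matches Lopez
  - book 3 (Distant Shores): author_id=NULL, no match -> dropped
  - book 4 (Winter Gardens): author_id=1 -> matches Walker
  - book 5 (Stone Bridges): author_id=NULL, no match -> dropped
  - book 6 (Northern Lights): author_id=4 -> matches Allen
So 2 of 6 rows are dropped.

SQL:
SELECT a.title, b.name AS author
FROM books a
INNER JOIN authors b ON a.author_id = b.id

Result:
title           | author
----------------+-------
The Blue Door   | Lopez 
Silent Waters   | Lopez 
Winter Gardens  | Walker
Northern Lights | Allen 


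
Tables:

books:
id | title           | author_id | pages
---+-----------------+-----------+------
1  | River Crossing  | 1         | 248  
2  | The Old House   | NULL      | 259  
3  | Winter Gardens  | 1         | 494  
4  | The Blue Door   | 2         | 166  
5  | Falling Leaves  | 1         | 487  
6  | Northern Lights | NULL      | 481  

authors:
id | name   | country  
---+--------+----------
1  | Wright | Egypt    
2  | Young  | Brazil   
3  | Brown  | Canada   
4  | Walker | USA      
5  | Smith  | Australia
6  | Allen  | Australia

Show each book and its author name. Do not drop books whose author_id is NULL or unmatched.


LEFT JOIN keeps every row from books (the left table); where author_id has no match in authors, the author columns become NULL. Walk through each book:
  - book 1 (River Crossing): author_id=1 -> matches Wright
  - book 2 (The Old House): author_id=NULL, no match -> kept with NULL
  - book 3 (Winter Gardens): author_id=1 -> matches Wright
  - book 4 (The Blue Door): author_id=2 -> matches Young
  - book 5 (Falling Leaves): author_id=1 -> matches Wright
  - book 6 (Northern Lights): author_id=NULL, no match -> kept with NULL
All 6 rows appear; 2 have NULL author.

SQL:
SELECT a.title, b.name AS author
FROM books a
LEFT JOIN authors b ON a.author_id = b.id

Result:
title           | author
----------------+-------
River Crossing  | Wright
The Old House   | NULL  
Winter Gardens  | Wright
The Blue Door   | Young 
Falling Leaves  | Wright
Northern Lights | NULL  


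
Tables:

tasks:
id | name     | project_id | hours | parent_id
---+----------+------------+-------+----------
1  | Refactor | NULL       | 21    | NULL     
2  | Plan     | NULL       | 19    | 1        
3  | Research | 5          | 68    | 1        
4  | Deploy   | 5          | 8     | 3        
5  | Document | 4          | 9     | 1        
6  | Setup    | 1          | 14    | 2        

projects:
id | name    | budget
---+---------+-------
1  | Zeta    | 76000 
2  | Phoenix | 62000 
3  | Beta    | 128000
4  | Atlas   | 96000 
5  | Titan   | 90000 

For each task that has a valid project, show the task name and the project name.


INNER JOIN keeps only tasks rows whose project_id matches an id in projects. Walk through each task:
  - task 1 (Refactor): project_id=NULL, no match -> dropped
  - task 2 (Plan): project_id=NULL, no match -> dropped
  - task 3 (Research): project_id=5 -> matches Titan
  - task 4 (Deploy): project_id=5 -> matches Titan
  - task 5 (Document): project_id=4 -> matches Atlas
  - task 6 (Setup): project_id=1 -> matches Zeta
So 2 of 6 rows are dropped.

SQL:
SELECT a.name, b.name AS project
FROM tasks a
INNER JOIN projects b ON a.project_id = b.id

Result:
name     | project
---------+--------
Research | Titan  
Deploy   | Titan  
Document | Atlas  
Setup    | Zeta   


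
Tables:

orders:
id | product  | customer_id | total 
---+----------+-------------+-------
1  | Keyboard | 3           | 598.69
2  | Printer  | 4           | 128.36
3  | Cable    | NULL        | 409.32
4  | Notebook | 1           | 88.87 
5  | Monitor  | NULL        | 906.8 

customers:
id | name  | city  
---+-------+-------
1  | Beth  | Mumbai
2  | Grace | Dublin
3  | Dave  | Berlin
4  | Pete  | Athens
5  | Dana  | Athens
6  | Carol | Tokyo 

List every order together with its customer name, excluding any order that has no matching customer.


INNER JOIN keeps only orders rows whose customer_id matches an id in customers. Walk through each order:
  - order 1 (Keyboard): customer_id=3 -> matches Dave
  - order 2 (Printer): customer_id=4 -> matches Pete
  - order 3 (Cable): customer_id=NULL, no match -> dropped
  - order 4 (Notebook): customer_id=1 -> matches Beth
  - order 5 (Monitor): customer_id=NULL, no match -> dropped
So 2 of 5 rows are dropped.

SQL:
SELECT a.product, b.name AS customer
FROM orders a
INNER JOIN customers b ON a.customer_id = b.id

Result:
product  | customer
---------+---------
Keyboard | Dave    
Printer  | Pete    
Notebook | Beth    


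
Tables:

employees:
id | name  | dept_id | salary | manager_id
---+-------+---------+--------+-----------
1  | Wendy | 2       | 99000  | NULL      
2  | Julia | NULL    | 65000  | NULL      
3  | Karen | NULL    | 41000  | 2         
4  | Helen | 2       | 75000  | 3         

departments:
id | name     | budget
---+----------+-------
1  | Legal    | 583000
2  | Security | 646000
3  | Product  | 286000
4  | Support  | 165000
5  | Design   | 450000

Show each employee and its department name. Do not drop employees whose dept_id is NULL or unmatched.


LEFT JOIN keeps every row from employees (the left table); where dept_id has no match in departments, the department columns become NULL. Walk through each employee:
  - employee 1 (Wendy): dept_id=2 -> matches Security
  - employee 2 (Julia): dept_id=NULL, no match -> kept with NULL
  - employee 3 (Karen): dept_id=NULL, no match -> kept with NULL
  - employee 4 (Helen): dept_id=2 -> matches Security
All 4 rows appear; 2 have NULL department.

SQL:
SELECT a.name, b.name AS department
FROM employees a
LEFT JOIN departments b ON a.dept_id = b.id

Result:
name  | department
------+-----------
Wendy | Security  
Julia | NULL      
Karen | NULL      
Helen | Security  


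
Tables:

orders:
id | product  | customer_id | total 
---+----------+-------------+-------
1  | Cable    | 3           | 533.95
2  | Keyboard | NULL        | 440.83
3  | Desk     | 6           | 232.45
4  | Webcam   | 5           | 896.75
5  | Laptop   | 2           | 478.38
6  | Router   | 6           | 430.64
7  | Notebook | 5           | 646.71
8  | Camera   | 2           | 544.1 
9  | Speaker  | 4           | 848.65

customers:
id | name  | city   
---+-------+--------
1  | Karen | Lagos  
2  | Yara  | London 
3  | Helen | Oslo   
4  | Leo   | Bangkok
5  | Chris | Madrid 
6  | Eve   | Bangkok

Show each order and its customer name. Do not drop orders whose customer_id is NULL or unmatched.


LEFT JOIN keeps every row from orders (the left table); where customer_id has no match in customers, the customer columns become NULL. Walk through each order:
  - order 1 (Cable): customer_id=3 -> matches Helen
  - order 2 (Keyboard): customer_id=NULL, no match -> kept with NULL
  - order 3 (Desk): customer_id=6 -> matches Eve
  - order 4 (Webcam): customer_id=5 -> matches Chris
  - order 5 (Laptop): customer_id=2 -> matches Yara
  - order 6 (Router): customer_id=6 -> matches Eve
  - order 7 (Notebook): customer_id=5 -> matches Chris
  - order 8 (Camera): customer_id=2 -> matches Yara
  - order 9 (Speaker): customer_id=4 -> matches Leo
All 9 rows appear; 1 has NULL customer.

SQL:
SELECT a.product, b.name AS customer
FROM orders a
LEFT JOIN customers b ON a.customer_id = b.id

Result:
product  | customer
---------+---------
Cable    | Helen   
Keyboard | NULL    
Desk     | Eve     
Webcam   | Chris   
Laptop   | Yara    
Router   | Eve     
Notebook | Chris   
Camera   | Yara    
Speaker  | Leo     


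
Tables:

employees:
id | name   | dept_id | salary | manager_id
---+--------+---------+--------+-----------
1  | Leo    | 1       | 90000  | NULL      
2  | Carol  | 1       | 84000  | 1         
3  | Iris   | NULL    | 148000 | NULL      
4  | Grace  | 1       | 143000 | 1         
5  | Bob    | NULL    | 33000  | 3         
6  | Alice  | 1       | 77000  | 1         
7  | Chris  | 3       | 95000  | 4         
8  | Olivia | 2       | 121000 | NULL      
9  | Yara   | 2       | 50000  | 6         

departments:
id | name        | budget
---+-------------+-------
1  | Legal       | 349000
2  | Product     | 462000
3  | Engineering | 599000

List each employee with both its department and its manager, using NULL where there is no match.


Two LEFT JOINs from the same base table employees: one to departments via dept_id, one to employees itself via manager_id. Both are LEFT so every employee is preserved.
Match against departments:
  - employee 1 (Leo): dept_id=1 -> matches Legal
  - employee 2 (Carol): dept_id=1 -> matches Legal
  - employee 3 (Iris): dept_id=NULL, no match -> kept with NULL
  - employee 4 (Grace): dept_id=1 -> matches Legal
  - employee 5 (Bob): dept_id=NULL, no match -> kept with NULL
  - employee 6 (Alice): dept_id=1 -> matches Legal
  - employee 7 (Chris): dept_id=3 -> matches Engineering
  - employee 8 (Olivia): dept_id=2 -> matches Product
  - employee 9 (Yara): dept_id=2 -> matches Product
Match against employees (self):
  - employee 1 (Leo): manager_id=NULL -> NULL
  - employee 2 (Carol): manager_id=1 -> Leo
  - employee 3 (Iris): manager_id=NULL -> NULL
  - employee 4 (Grace): manager_id=1 -> Leo
  - employee 5 (Bob): manager_id=3 -> Iris
  - employee 6 (Alice): manager_id=1 -> Leo
  - employee 7 (Chris): manager_id=4 -> Grace
  - employee 8 (Olivia): manager_id=NULL -> NULL
  - employee 9 (Yara): manager_id=6 -> Alice

SQL:
SELECT a.name, b.name AS department, c.name AS manager
FROM employees a
LEFT JOIN departments b ON a.dept_id = b.id
LEFT JOIN employees c ON a.manager_id = c.id

Result:
name   | department  | manager
-------+-------------+--------
Leo    | Legal       | NULL   
Carol  | Legal       | Leo    
Iris   | NULL        | NULL   
Grace  | Legal       | Leo    
Bob    | NULL        | Iris   
Alice  | Legal       | Leo    
Chris  | Engineering | Grace  
Olivia | Product     | NULL   
Yara   | Product     | Alice  


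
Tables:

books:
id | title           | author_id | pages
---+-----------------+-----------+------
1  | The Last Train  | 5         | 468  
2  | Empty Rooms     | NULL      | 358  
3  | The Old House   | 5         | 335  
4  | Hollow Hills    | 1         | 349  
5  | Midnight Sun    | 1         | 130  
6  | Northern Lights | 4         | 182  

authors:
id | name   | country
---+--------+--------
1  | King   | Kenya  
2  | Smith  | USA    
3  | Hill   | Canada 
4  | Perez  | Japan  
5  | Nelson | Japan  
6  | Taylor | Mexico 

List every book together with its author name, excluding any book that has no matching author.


INNER JOIN keeps only books rows whose author_id matches an id in authors. Walk through each book:
  - book 1 (The Last Train): author_id=5 -> matches Nelson
  - book 2 (Empty Rooms): author_id=NULL, no match -> dropped
  - book 3 (The Old House): author_id=5 -> matches Nelson
  - book 4 (Hollow Hills): author_id=1 -> matches King
  - book 5 (Midnight Sun): author_id=1 -> matches King
  - book 6 (Northern Lights): author_id=4 -> matches Perez
So 1 of 6 rows is dropped.

SQL:
SELECT a.title, b.name AS author
FROM books a
INNER JOIN authors b ON a.author_id = b.id

Result:
title           | author
----------------+-------
The Last Train  | Nelson
The Old House   | Nelson
Hollow Hills    | King  
Midnight Sun    | King  
Northern Lights | Perez 


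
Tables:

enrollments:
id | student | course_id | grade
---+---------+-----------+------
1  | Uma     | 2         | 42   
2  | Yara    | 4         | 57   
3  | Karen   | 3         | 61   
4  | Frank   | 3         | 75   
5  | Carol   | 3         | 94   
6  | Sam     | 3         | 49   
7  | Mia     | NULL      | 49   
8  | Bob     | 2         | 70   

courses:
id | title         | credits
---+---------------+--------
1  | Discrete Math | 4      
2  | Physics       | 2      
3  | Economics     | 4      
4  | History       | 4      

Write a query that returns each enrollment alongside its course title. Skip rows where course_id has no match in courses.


INNER JOIN keeps only enrollments rows whose course_id matches an id in courses. Walk through each enrollment:
  - enrollment 1 (Uma): course_id=2 -> matches Physics
  - enrollment 2 (Yara): course_id=4 -> matches History
  - enrollment 3 (Karen): course_id=3 -> matches Economics
  - enrollment 4 (Frank): course_id=3 -> matches Economics
  - enrollment 5 (Carol): course_id=3 -> matches Economics
  - enrollment 6 (Sam): course_id=3 -> matches Economics
  - enrollment 7 (Mia): course_id=NULL, no match -> dropped
  - enrollment 8 (Bob): course_id=2 -> matches Physics
So 1 of 8 rows is dropped.

SQL:
SELECT a.student, b.title AS course
FROM enrollments a
INNER JOIN courses b ON a.course_id = b.id

Result:
student | course   
--------+----------
Uma     | Physics  
Yara    | History  
Karen   | Economics
Frank   | Economics
Carol   | Economics
Sam     | Economics
Bob     | Physics  


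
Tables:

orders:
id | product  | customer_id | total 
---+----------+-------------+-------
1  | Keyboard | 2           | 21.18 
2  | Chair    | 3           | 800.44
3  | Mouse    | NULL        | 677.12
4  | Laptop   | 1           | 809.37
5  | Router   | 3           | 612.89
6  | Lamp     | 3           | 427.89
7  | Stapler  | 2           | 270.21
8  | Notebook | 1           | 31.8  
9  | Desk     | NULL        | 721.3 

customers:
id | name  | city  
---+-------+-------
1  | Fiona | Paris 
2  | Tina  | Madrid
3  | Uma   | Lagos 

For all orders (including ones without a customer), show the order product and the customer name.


LEFT JOIN keeps every row from orders (the left table); where customer_id has no match in customers, the customer columns become NULL. Walk through each order:
  - order 1 (Keyboard): customer_id=2 -> matches Tina
  - order 2 (Chair): customer_id=3 -> matches Uma
  - order 3 (Mouse): customer_id=NULL, no match -> kept with NULL
  - order 4 (Laptop): customer_id=1 -> matches Fiona
  - order 5 (Router): customer_id=3 -> matches Uma
  - order 6 (Lamp): customer_id=3 -> matches Uma
  - order 7 (Stapler): customer_id=2 -> matches Tina
  - order 8 (Notebook): customer_id=1 -> matches Fiona
  - order 9 (Desk): customer_id=NULL, no match -> kept with NULL
All 9 rows appear; 2 have NULL customer.

SQL:
SELECT a.product, b.name AS customer
FROM orders a
LEFT JOIN customers b ON a.customer_id = b.id

Result:
product  | customer
---------+---------
Keyboard | Tina    
Chair    | Uma     
Mouse    | NULL    
Laptop   | Fiona   
Router   | Uma     
Lamp     | Uma     
Stapler  | Tina    
Notebook | Fiona   
Desk     | NULL    


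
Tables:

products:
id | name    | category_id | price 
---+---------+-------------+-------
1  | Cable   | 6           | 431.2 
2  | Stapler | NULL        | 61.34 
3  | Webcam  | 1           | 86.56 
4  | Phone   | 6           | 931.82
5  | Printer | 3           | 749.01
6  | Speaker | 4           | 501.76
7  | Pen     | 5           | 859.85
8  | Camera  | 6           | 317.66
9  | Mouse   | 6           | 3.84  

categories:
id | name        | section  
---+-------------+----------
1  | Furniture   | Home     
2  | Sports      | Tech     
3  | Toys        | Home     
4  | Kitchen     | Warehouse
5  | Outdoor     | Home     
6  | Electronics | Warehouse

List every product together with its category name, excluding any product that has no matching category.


INNER JOIN keeps only products rows whose category_id matches an id in categories. Walk through each product:
  - product 1 (Cable): category_id=6 -> matches Electronics
  - product 2 (Stapler): category_id=NULL, no match -> dropped
  - product 3 (Webcam): category_id=1 -> matches Furniture
  - product 4 (Phone): category_id=6 -> matches Electronics
  - product 5 (Printer): category_id=3 -> matches Toys
  - product 6 (Speaker): category_id=4 -> matches Kitchen
  - product 7 (Pen): category_id=5 -> matches Outdoor
  - product 8 (Camera): category_id=6 -> matches Electronics
  - product 9 (Mouse): category_id=6 -> matches Electronics
So 1 of 9 rows is dropped.

SQL:
SELECT a.name, b.name AS category
FROM products a
INNER JOIN categories b ON a.category_id = b.id

Result:
name    | category   
--------+------------
Cable   | Electronics
Webcam  | Furniture  
Phone   | Electronics
Printer | Toys       
Speaker | Kitchen    
Pen     | Outdoor    
Camera  | Electronics
Mouse   | Electronics


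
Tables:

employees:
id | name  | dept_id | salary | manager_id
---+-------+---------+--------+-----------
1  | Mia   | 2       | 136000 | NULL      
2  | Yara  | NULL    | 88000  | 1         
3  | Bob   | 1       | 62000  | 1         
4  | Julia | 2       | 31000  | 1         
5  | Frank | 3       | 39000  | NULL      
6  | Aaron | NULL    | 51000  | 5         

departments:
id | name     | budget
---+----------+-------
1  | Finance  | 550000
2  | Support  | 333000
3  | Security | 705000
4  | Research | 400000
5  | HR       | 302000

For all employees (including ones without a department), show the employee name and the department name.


LEFT JOIN keeps every row from employees (the left table); where dept_id has no match in departments, the department columns become NULL. Walk through each employee:
  - employee 1 (Mia): dept_id=2 -> matches Support
  - employee 2 (Yara): dept_id=NULL, no match -> kept with NULL
  - employee 3 (Bob): dept_id=1 -> matches Finance
  - employee 4 (Julia): dept_id=2 -> matches Support
  - employee 5 (Frank): dept_id=3 -> matches Security
  - employee 6 (Aaron): dept_id=NULL, no match -> kept with NULL
All 6 rows appear; 2 have NULL department.

SQL:
SELECT a.name, b.name AS department
FROM employees a
LEFT JOIN departments b ON a.dept_id = b.id

Result:
name  | department
------+-----------
Mia   | Support   
Yara  | NULL      
Bob   | Finance   
Julia | Support   
Frank | Security  
Aaron | NULL      


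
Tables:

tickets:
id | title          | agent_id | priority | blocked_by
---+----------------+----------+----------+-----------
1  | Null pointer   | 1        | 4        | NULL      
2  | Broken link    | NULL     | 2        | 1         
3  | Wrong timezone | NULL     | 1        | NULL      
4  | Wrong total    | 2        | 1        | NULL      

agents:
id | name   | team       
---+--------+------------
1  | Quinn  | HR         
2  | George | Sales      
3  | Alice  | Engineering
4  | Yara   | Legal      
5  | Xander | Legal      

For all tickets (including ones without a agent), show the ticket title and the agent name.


LEFT JOIN keeps every row from tickets (the left table); where agent_id has no match in agents, the agent columns become NULL. Walk through each ticket:
  - ticket 1 (Null pointer): agent_id=1 -> matches Quinn
  - ticket 2 (Broken link): agent_id=NULL, no match -> kept with NULL
  - ticket 3 (Wrong timezone): agent_id=NULL, no match -> kept with NULL
  - ticket 4 (Wrong total): agent_id=2 -> matches George
All 4 rows appear; 2 have NULL agent.

SQL:
SELECT a.title, b.name AS agent
FROM tickets a
LEFT JOIN agents b ON a.agent_id = b.id

Result:
title          | agent 
---------------+-------
Null pointer   | Quinn 
Broken link    | NULL  
Wrong timezone | NULL  
Wrong total    | George


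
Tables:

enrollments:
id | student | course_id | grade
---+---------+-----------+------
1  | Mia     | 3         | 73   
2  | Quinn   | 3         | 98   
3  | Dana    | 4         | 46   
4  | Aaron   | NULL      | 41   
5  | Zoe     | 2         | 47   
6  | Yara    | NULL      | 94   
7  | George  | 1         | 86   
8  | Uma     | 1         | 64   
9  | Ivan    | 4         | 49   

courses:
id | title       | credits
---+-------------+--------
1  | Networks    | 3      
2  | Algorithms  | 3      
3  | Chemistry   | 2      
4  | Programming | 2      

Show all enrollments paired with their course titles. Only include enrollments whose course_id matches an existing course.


INNER JOIN keeps only enrollments rows whose course_id matches an id in courses. Walk through each enrollment:
  - enrollment 1 (Mia): course_id=3 -> matches Chemistry
  - enrollment 2 (Quinn): course_id=3 -> matches Chemistry
  - enrollment 3 (Dana): course_id=4 -> matches Programming
  - enrollment 4 (Aaron): course_id=NULL, no match -> dropped
  - enrollment 5 (Zoe): course_id=2 -> matches Algorithms
  - enrollment 6 (Yara): course_id=NULL, no match -> dropped
  - enrollment 7 (George): course_id=1 -> matches Networks
  - enrollment 8 (Uma): course_id=1 -> matches Networks
  - enrollment 9 (Ivan): course_id=4 -> matches Programming
So 2 of 9 rows are dropped.

SQL:
SELECT a.student, b.title AS course
FROM enrollments a
INNER JOIN courses b ON a.course_id = b.id

Result:
student | course     
--------+------------
Mia     | Chemistry  
Quinn   | Chemistry  
Dana    | Programming
Zoe     | Algorithms 
George  | Networks   
Uma     | Networks   
Ivan    | Programming


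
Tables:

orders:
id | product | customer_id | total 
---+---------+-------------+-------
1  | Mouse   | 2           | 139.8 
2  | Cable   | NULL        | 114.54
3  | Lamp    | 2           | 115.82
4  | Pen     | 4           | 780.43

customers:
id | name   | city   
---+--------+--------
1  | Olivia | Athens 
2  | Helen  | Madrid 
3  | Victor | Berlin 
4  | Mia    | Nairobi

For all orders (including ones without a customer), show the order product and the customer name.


LEFT JOIN keeps every row from orders (the left table); where customer_id has no match in customers, the customer columns become NULL. Walk through each order:
  - order 1 (Mouse): customer_id=2 -> matches Helen
  - order 2 (Cable): customer_id=NULL, no match -> kept with NULL
  - order 3 (Lamp): customer_id=2 -> matches Helen
  - order 4 (Pen): customer_id=4 -> matches Mia
All 4 rows appear; 1 has NULL customer.

SQL:
SELECT a.product, b.name AS customer
FROM orders a
LEFT JOIN customers b ON a.customer_id = b.id

Result:
product | customer
--------+---------
Mouse   | Helen   
Cable   | NULL    
Lamp    | Helen   
Pen     | Mia     


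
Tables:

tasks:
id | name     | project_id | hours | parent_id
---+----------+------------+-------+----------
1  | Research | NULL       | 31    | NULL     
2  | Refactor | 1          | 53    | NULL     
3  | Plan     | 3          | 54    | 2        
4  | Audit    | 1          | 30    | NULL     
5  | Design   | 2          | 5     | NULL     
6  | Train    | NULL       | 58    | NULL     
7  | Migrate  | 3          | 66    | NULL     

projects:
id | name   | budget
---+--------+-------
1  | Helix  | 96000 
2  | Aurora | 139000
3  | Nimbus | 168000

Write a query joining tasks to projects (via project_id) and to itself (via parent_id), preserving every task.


Two LEFT JOINs from the same base table tasks: one to projects via project_id, one to tasks itself via parent_id. Both are LEFT so every task is preserved.
Match against projects:
  - task 1 (Research): project_id=NULL, no match -> kept with NULL
  - task 2 (Refactor): project_id=1 -> matches Helix
  - task 3 (Plan): project_id=3 -> matches Nimbus
  - task 4 (Audit): project_id=1 -> matches Helix
  - task 5 (Design): project_id=2 -> matches Aurora
  - task 6 (Train): project_id=NULL, no match -> kept with NULL
  - task 7 (Migrate): project_id=3 -> matches Nimbus
Match against tasks (self):
  - task 1 (Research): parent_id=NULL -> NULL
  - task 2 (Refactor): parent_id=NULL -> NULL
  - task 3 (Plan): parent_id=2 -> Refactor
  - task 4 (Audit): parent_id=NULL -> NULL
  - task 5 (Design): parent_id=NULL -> NULL
  - task 6 (Train): parent_id=NULL -> NULL
  - task 7 (Migrate): parent_id=NULL -> NULL

SQL:
SELECT a.name, b.name AS project, c.name AS parent
FROM tasks a
LEFT JOIN projects b ON a.project_id = b.id
LEFT JOIN tasks c ON a.parent_id = c.id

Result:
name     | project | parent  
---------+---------+---------
Research | NULL    | NULL    
Refactor | Helix   | NULL    
Plan     | Nimbus  | Refactor
Audit    | Helix   | NULL    
Design   | Aurora  | NULL    
Train    | NULL    | NULL    
Migrate  | Nimbus  | NULL    


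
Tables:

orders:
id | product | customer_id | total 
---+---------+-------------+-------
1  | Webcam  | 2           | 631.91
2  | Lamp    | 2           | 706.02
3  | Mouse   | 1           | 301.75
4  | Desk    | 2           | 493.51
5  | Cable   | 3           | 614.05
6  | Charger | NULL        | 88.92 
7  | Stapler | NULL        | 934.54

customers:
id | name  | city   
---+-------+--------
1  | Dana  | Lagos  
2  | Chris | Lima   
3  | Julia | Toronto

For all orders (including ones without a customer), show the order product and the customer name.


LEFT JOIN keeps every row from orders (the left table); where customer_id has no match in customers, the customer columns become NULL. Walk through each order:
  - order 1 (Webcam): customer_id=2 -> matches Chris
  - order 2 (Lamp): customer_id=2 -> matches Chris
  - order 3 (Mouse): customer_id=1 -> matches Dana
  - order 4 (Desk): customer_id=2 -> matches Chris
  - order 5 (Cable): customer_id=3 -> matches Julia
  - order 6 (Charger): customer_id=NULL, no match -> kept with NULL
  - order 7 (Stapler): customer_id=NULL, no match -> kept with NULL
All 7 rows appear; 2 have NULL customer.

SQL:
SELECT a.product, b.name AS customer
FROM orders a
LEFT JOIN customers b ON a.customer_id = b.id

Result:
product | customer
--------+---------
Webcam  | Chris   
Lamp    | Chris   
Mouse   | Dana    
Desk    | Chris   
Cable   | Julia   
Charger | NULL    
Stapler | NULL    


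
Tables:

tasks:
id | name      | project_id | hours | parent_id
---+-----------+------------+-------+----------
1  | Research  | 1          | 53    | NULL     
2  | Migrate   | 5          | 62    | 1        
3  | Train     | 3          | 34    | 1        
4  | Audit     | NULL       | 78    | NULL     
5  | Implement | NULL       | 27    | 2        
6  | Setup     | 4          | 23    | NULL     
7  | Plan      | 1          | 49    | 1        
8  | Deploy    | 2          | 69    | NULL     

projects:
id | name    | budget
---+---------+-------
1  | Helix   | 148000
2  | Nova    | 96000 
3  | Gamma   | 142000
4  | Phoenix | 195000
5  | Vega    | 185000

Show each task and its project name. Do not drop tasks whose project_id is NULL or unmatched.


LEFT JOIN keeps every row from tasks (the left table); where project_id has no match in projects, the project columns become NULL. Walk through each task:
  - task 1 (Research): project_id=1 -> matches Helix
  - task 2 (Migrate): project_id=5 -> matches Vega
  - task 3 (Train): project_id=3 -> matches Gamma
  - task 4 (Audit): project_id=NULL, no match -> kept with NULL
  - task 5 (Implement): project_id=NULL, no match -> kept with NULL
  - task 6 (Setup): project_id=4 -> matches Phoenix
  - task 7 (Plan): project_id=1 -> matches Helix
  - task 8 (Deploy): project_id=2 -> matches Nova
All 8 rows appear; 2 have NULL project.

SQL:
SELECT a.name, b.name AS project
FROM tasks a
LEFT JOIN projects b ON a.project_id = b.id

Result:
name      | project
----------+--------
Research  | Helix  
Migrate   | Vega   
Train     | Gamma  
Audit     | NULL   
Implement | NULL   
Setup     | Phoenix
Plan      | Helix  
Deploy    | Nova   


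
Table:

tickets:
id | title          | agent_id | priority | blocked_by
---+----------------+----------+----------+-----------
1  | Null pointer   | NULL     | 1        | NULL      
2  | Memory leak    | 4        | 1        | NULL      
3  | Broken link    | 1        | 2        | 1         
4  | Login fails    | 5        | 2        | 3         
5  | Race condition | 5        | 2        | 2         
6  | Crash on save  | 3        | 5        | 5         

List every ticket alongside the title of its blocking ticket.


This is a self-join: tickets is joined to a second copy of itself, matching each row's blocked_by to another row's id. Use LEFT JOIN so rows with blocked_by=NULL are kept.
  - ticket 1 (Null pointer): blocked_by=NULL -> NULL
  - ticket 2 (Memory leak): blocked_by=NULL -> NULL
  - ticket 3 (Broken link): blocked_by=1 -> Null pointer
  - ticket 4 (Login fails): blocked_by=3 -> Broken link
  - ticket 5 (Race condition): blocked_by=2 -> Memory leak
  - ticket 6 (Crash on save): blocked_by=5 -> Race condition

SQL:
SELECT a.title AS item, b.title AS blocked_by
FROM tickets a
LEFT JOIN tickets b ON a.blocked_by = b.id

Result:
item           | blocked_by    
---------------+---------------
Null pointer   | NULL          
Memory leak    | NULL          
Broken link    | Null pointer  
Login fails    | Broken link   
Race condition | Memory leak   
Crash on save  | Race condition


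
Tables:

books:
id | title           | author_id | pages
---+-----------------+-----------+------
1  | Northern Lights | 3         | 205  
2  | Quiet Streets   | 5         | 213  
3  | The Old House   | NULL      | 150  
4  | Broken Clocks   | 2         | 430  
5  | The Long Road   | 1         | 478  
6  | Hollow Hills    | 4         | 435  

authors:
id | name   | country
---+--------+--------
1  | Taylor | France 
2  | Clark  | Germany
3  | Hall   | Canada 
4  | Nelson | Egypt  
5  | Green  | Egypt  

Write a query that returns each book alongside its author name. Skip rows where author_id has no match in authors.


INNER JOIN keeps only books rows whose author_id matches an id in authors. Walk through each book:
  - book 1 (Northern Lights): author_id=3 -> matches Hall
  - book 2 (Quiet Streets): author_id=5 -> matches Green
  - book 3 (The Old House): author_id=NULL, no match -> dropped
  - book 4 (Broken Clocks): author_id=2 -> matches Clark
  - book 5 (The Long Road): author_id=1 -> matches Taylor
  - book 6 (Hollow Hills): author_id=4 -> matches Nelson
So 1 of 6 rows is dropped.

SQL:
SELECT a.title, b.name AS author
FROM books a
INNER JOIN authors b ON a.author_id = b.id

Result:
title           | author
----------------+-------
Northern Lights | Hall  
Quiet Streets   | Green 
Broken Clocks   | Clark 
The Long Road   | Taylor
Hollow Hills    | Nelson


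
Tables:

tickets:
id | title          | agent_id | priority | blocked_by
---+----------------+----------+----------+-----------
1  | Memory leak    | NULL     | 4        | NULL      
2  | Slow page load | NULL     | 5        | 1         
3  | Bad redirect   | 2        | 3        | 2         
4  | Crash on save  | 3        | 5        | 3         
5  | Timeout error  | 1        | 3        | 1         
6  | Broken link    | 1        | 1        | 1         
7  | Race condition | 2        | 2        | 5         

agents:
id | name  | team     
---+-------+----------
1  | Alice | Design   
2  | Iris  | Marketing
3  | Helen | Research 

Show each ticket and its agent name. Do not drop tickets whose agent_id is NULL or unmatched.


LEFT JOIN keeps every row from tickets (the left table); where agent_id has no match in agents, the agent columns become NULL. Walk through each ticket:
  - ticket 1 (Memory leak): agent_id=NULL, no match -> kept with NULL
  - ticket 2 (Slow page load): agent_id=NULL, no match -> kept with NULL
  - ticket 3 (Bad redirect): agent_id=2 -> matches Iris
  - ticket 4 (Crash on save): agent_id=3 -> matches Helen
  - ticket 5 (Timeout error): agent_id=1 -> matches Alice
  - ticket 6 (Broken link): agent_id=1 -> matches Alice
  - ticket 7 (Race condition): agent_id=2 -> matches Iris
All 7 rows appear; 2 have NULL agent.

SQL:
SELECT a.title, b.name AS agent
FROM tickets a
LEFT JOIN agents b ON a.agent_id = b.id

Result:
title          | agent
---------------+------
Memory leak    | NULL 
Slow page load | NULL 
Bad redirect   | Iris 
Crash on save  | Helen
Timeout error  | Alice
Broken link    | Alice
Race condition | Iris 


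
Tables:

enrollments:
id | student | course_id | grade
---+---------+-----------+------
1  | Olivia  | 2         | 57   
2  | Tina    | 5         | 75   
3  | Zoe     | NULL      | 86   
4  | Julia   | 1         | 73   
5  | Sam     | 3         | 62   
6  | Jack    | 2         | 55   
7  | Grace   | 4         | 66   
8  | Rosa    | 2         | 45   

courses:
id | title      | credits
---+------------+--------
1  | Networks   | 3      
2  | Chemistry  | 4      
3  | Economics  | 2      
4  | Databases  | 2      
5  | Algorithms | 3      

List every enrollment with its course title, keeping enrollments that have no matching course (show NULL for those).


LEFT JOIN keeps every row from enrollments (the left table); where course_id has no match in courses, the course columns become NULL. Walk through each enrollment:
  - enrollment 1 (Olivia): course_id=2 -> matches Chemistry
  - enrollment 2 (Tina): course_id=5 -> matches Algorithms
  - enrollment 3 (Zoe): course_id=NULL, no match -> kept with NULL
  - enrollment 4 (Julia): course_id=1 -> matches Networks
  - enrollment 5 (Sam): course_id=3 -> matches Economics
  - enrollment 6 (Jack): course_id=2 -> matches Chemistry
  - enrollment 7 (Grace): course_id=4 -> matches Databases
  - enrollment 8 (Rosa): course_id=2 -> matches Chemistry
All 8 rows appear; 1 has NULL course.

SQL:
SELECT a.student, b.title AS course
FROM enrollments a
LEFT JOIN courses b ON a.course_id = b.id

Result:
student | course    
--------+-----------
Olivia  | Chemistry 
Tina    | Algorithms
Zoe     | NULL      
Julia   | Networks  
Sam     | Economics 
Jack    | Chemistry 
Grace   | Databases 
Rosa    | Chemistry 
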